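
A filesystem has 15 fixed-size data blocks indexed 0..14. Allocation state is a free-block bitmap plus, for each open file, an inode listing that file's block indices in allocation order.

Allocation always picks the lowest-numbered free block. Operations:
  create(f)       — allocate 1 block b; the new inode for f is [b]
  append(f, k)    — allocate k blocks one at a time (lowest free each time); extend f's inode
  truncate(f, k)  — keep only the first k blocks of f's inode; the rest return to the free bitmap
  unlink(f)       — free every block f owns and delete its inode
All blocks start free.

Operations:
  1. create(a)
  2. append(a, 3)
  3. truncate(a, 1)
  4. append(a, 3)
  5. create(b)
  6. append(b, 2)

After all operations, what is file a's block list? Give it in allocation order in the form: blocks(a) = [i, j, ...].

create(a): bitmap=F.............. | a=[0]
append(a, 3): bitmap=FFFF........... | a=[0, 1, 2, 3]
truncate(a, 1): bitmap=F.............. | a=[0]
append(a, 3): bitmap=FFFF........... | a=[0, 1, 2, 3]
create(b): bitmap=FFFFF.......... | a=[0, 1, 2, 3] b=[4]
append(b, 2): bitmap=FFFFFFF........ | a=[0, 1, 2, 3] b=[4, 5, 6]

blocks(a) = [0, 1, 2, 3]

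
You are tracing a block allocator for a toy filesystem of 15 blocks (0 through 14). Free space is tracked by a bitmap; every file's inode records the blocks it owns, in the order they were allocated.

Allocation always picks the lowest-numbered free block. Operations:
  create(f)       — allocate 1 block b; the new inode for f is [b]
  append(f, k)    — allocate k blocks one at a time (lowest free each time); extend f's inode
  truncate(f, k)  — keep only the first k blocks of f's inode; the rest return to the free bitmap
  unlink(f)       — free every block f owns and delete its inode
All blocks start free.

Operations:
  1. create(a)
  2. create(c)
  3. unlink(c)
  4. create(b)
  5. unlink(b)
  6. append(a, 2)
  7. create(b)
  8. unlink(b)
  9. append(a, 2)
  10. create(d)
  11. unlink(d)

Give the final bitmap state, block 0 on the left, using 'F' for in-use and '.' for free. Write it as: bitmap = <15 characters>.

  1. create(a)  ⇒  F..............  {a→[0]}
  2. create(c)  ⇒  FF.............  {a→[0]; c→[1]}
  3. unlink(c)  ⇒  F..............  {a→[0]}
  4. create(b)  ⇒  FF.............  {a→[0]; b→[1]}
  5. unlink(b)  ⇒  F..............  {a→[0]}
  6. append(a, 2)  ⇒  FFF............  {a→[0, 1, 2]}
  7. create(b)  ⇒  FFFF...........  {a→[0, 1, 2]; b→[3]}
  8. unlink(b)  ⇒  FFF............  {a→[0, 1, 2]}
  9. append(a, 2)  ⇒  FFFFF..........  {a→[0, 1, 2, 3, 4]}
  10. create(d)  ⇒  FFFFFF.........  {a→[0, 1, 2, 3, 4]; d→[5]}
  11. unlink(d)  ⇒  FFFFF..........  {a→[0, 1, 2, 3, 4]}

bitmap = FFFFF..........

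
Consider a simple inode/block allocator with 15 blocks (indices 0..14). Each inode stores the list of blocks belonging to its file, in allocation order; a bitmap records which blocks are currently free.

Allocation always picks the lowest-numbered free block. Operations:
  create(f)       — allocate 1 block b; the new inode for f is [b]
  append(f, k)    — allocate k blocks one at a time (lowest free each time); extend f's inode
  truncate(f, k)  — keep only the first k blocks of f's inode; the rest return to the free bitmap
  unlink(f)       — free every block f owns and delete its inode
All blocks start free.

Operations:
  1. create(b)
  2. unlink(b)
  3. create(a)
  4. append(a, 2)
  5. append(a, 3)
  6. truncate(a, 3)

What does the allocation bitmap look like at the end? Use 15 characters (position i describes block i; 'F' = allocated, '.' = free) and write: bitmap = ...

[1] create(b) — b=0 (map F..............)
[2] unlink(b) —  (map ...............)
[3] create(a) — a=0 (map F..............)
[4] append(a, 2) — a=0,1,2 (map FFF............)
[5] append(a, 3) — a=0,1,2,3,4,5 (map FFFFFF.........)
[6] truncate(a, 3) — a=0,1,2 (map FFF............)

bitmap = FFF............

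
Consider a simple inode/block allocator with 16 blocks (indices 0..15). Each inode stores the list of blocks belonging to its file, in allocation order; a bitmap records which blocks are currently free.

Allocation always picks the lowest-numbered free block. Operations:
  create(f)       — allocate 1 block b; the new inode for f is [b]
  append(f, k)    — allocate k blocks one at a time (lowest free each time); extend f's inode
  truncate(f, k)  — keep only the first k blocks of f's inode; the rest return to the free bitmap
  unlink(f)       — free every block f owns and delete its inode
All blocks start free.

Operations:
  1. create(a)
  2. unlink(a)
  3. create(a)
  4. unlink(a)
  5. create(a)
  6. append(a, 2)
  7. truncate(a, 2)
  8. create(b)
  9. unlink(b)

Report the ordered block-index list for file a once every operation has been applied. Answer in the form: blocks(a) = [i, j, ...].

after create(a) → a:[0]  free=[F...............]
after unlink(a) →   free=[................]
after create(a) → a:[0]  free=[F...............]
after unlink(a) →   free=[................]
after create(a) → a:[0]  free=[F...............]
after append(a, 2) → a:[0, 1, 2]  free=[FFF.............]
after truncate(a, 2) → a:[0, 1]  free=[FF..............]
after create(b) → a:[0, 1], b:[2]  free=[FFF.............]
after unlink(b) → a:[0, 1]  free=[FF..............]

blocks(a) = [0, 1]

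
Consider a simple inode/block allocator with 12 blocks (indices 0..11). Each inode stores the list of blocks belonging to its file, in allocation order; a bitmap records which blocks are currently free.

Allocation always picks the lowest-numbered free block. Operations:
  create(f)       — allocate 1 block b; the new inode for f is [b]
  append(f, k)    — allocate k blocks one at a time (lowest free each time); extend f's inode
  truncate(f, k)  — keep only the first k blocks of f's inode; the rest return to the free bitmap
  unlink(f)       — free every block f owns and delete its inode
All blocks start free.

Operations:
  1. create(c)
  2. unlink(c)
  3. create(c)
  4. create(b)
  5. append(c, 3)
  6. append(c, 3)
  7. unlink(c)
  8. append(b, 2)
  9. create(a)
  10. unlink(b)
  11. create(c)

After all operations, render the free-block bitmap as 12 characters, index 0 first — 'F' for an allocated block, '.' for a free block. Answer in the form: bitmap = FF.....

create(c): bitmap=F........... | c=[0]
unlink(c): bitmap=............ | 
create(c): bitmap=F........... | c=[0]
create(b): bitmap=FF.......... | b=[1] c=[0]
append(c, 3): bitmap=FFFFF....... | b=[1] c=[0, 2, 3, 4]
append(c, 3): bitmap=FFFFFFFF.... | b=[1] c=[0, 2, 3, 4, 5, 6, 7]
unlink(c): bitmap=.F.......... | b=[1]
append(b, 2): bitmap=FFF......... | b=[1, 0, 2]
create(a): bitmap=FFFF........ | a=[3] b=[1, 0, 2]
unlink(b): bitmap=...F........ | a=[3]
create(c): bitmap=F..F........ | a=[3] c=[0]

bitmap = F..F........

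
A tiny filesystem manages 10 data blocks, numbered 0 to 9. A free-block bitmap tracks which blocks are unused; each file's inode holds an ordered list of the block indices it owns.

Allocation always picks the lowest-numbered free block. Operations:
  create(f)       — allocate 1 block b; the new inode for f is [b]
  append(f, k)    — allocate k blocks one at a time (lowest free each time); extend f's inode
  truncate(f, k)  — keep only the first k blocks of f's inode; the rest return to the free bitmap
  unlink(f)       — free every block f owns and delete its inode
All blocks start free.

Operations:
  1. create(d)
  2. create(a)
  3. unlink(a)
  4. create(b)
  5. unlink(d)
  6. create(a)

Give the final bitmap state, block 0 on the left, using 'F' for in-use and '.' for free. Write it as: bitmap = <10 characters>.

create(d): bitmap=F......... | d=[0]
create(a): bitmap=FF........ | a=[1] d=[0]
unlink(a): bitmap=F......... | d=[0]
create(b): bitmap=FF........ | b=[1] d=[0]
unlink(d): bitmap=.F........ | b=[1]
create(a): bitmap=FF........ | a=[0] b=[1]

bitmap = FF........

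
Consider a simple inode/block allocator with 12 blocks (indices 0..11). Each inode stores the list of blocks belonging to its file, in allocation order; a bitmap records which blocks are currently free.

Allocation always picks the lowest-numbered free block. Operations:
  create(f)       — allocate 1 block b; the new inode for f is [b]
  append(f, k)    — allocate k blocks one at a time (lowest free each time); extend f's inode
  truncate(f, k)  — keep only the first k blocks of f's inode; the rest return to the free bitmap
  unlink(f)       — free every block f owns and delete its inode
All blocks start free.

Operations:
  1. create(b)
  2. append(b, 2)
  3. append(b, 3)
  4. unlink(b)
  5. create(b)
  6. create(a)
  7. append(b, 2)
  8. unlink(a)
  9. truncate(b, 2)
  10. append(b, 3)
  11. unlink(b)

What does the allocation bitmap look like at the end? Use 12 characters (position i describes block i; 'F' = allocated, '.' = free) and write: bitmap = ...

  1. create(b)  ⇒  F...........  {b→[0]}
  2. append(b, 2)  ⇒  FFF.........  {b→[0, 1, 2]}
  3. append(b, 3)  ⇒  FFFFFF......  {b→[0, 1, 2, 3, 4, 5]}
  4. unlink(b)  ⇒  ............  {}
  5. create(b)  ⇒  F...........  {b→[0]}
  6. create(a)  ⇒  FF..........  {a→[1]; b→[0]}
  7. append(b, 2)  ⇒  FFFF........  {a→[1]; b→[0, 2, 3]}
  8. unlink(a)  ⇒  F.FF........  {b→[0, 2, 3]}
  9. truncate(b, 2)  ⇒  F.F.........  {b→[0, 2]}
  10. append(b, 3)  ⇒  FFFFF.......  {b→[0, 2, 1, 3, 4]}
  11. unlink(b)  ⇒  ............  {}

bitmap = ............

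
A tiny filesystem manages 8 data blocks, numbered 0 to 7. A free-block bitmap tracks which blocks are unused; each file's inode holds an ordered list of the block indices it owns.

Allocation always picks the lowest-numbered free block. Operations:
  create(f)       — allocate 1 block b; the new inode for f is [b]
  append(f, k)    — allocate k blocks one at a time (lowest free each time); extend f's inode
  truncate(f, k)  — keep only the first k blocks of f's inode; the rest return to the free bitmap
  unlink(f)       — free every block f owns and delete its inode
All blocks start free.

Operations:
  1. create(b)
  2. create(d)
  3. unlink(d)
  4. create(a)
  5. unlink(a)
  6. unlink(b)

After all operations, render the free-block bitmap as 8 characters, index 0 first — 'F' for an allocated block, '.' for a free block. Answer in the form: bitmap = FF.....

bitmap = ........

  1. create(b)  ⇒  F.......  {b→[0]}
  2. create(d)  ⇒  FF......  {b→[0]; d→[1]}
  3. unlink(d)  ⇒  F.......  {b→[0]}
  4. create(a)  ⇒  FF......  {a→[1]; b→[0]}
  5. unlink(a)  ⇒  F.......  {b→[0]}
  6. unlink(b)  ⇒  ........  {}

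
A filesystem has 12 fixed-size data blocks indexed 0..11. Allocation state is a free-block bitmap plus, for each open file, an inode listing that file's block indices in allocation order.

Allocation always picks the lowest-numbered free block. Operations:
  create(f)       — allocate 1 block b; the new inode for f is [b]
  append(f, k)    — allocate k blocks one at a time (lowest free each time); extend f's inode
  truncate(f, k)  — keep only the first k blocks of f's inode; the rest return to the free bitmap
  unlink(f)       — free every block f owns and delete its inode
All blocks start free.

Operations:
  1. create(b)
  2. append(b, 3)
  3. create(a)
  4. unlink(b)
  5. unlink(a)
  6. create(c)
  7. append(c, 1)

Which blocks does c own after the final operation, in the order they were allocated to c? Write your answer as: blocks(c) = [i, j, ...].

blocks(c) = [0, 1]

[1] create(b) — b=0 (map F...........)
[2] append(b, 3) — b=0,1,2,3 (map FFFF........)
[3] create(a) — a=4 b=0,1,2,3 (map FFFFF.......)
[4] unlink(b) — a=4 (map ....F.......)
[5] unlink(a) —  (map ............)
[6] create(c) — c=0 (map F...........)
[7] append(c, 1) — c=0,1 (map FF..........)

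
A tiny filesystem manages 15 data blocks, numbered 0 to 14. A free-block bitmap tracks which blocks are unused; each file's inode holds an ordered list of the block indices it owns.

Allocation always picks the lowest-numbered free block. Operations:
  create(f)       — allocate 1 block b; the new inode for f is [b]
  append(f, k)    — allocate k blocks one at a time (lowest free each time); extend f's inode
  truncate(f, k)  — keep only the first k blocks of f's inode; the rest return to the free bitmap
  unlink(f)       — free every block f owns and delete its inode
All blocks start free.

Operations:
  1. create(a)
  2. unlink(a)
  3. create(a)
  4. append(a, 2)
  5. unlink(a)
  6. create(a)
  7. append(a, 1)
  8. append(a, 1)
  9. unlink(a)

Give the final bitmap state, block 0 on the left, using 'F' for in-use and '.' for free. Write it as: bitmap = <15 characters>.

bitmap = ...............

after create(a) → a:[0]  free=[F..............]
after unlink(a) →   free=[...............]
after create(a) → a:[0]  free=[F..............]
after append(a, 2) → a:[0, 1, 2]  free=[FFF............]
after unlink(a) →   free=[...............]
after create(a) → a:[0]  free=[F..............]
after append(a, 1) → a:[0, 1]  free=[FF.............]
after append(a, 1) → a:[0, 1, 2]  free=[FFF............]
after unlink(a) →   free=[...............]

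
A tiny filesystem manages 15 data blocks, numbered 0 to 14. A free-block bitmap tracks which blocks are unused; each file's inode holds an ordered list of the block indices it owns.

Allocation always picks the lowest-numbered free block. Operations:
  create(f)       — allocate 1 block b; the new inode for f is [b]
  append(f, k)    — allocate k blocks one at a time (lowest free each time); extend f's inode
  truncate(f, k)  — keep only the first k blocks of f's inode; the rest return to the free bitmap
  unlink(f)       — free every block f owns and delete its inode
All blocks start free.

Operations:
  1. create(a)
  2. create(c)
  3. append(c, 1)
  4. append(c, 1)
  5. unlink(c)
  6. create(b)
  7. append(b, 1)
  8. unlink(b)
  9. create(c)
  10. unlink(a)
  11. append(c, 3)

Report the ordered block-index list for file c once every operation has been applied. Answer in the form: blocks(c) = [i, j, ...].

blocks(c) = [1, 0, 2, 3]

create(a): bitmap=F.............. | a=[0]
create(c): bitmap=FF............. | a=[0] c=[1]
append(c, 1): bitmap=FFF............ | a=[0] c=[1, 2]
append(c, 1): bitmap=FFFF........... | a=[0] c=[1, 2, 3]
unlink(c): bitmap=F.............. | a=[0]
create(b): bitmap=FF............. | a=[0] b=[1]
append(b, 1): bitmap=FFF............ | a=[0] b=[1, 2]
unlink(b): bitmap=F.............. | a=[0]
create(c): bitmap=FF............. | a=[0] c=[1]
unlink(a): bitmap=.F............. | c=[1]
append(c, 3): bitmap=FFFF........... | c=[1, 0, 2, 3]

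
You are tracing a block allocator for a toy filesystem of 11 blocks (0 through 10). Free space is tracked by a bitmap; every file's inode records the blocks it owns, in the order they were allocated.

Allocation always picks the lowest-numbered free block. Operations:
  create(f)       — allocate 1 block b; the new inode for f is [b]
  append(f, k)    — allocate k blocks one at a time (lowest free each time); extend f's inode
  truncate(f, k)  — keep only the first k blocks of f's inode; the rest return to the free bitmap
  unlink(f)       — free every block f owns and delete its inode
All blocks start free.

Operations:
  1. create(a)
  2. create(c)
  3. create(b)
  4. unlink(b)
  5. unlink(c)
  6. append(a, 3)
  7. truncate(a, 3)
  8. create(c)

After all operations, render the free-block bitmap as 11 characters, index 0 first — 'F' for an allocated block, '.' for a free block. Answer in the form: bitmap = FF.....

create(a): bitmap=F.......... | a=[0]
create(c): bitmap=FF......... | a=[0] c=[1]
create(b): bitmap=FFF........ | a=[0] b=[2] c=[1]
unlink(b): bitmap=FF......... | a=[0] c=[1]
unlink(c): bitmap=F.......... | a=[0]
append(a, 3): bitmap=FFFF....... | a=[0, 1, 2, 3]
truncate(a, 3): bitmap=FFF........ | a=[0, 1, 2]
create(c): bitmap=FFFF....... | a=[0, 1, 2] c=[3]

bitmap = FFFF.......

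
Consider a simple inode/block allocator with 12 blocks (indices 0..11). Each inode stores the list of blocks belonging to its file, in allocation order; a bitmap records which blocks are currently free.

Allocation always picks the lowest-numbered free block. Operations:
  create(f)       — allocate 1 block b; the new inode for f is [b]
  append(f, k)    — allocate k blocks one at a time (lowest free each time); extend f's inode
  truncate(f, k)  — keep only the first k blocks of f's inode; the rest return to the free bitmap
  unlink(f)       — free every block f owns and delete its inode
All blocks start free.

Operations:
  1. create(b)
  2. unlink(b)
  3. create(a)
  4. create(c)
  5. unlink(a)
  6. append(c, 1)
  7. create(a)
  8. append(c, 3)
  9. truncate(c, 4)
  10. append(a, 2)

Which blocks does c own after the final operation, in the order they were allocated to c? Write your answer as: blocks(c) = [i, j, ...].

[1] create(b) — b=0 (map F...........)
[2] unlink(b) —  (map ............)
[3] create(a) — a=0 (map F...........)
[4] create(c) — a=0 c=1 (map FF..........)
[5] unlink(a) — c=1 (map .F..........)
[6] append(c, 1) — c=1,0 (map FF..........)
[7] create(a) — a=2 c=1,0 (map FFF.........)
[8] append(c, 3) — a=2 c=1,0,3,4,5 (map FFFFFF......)
[9] truncate(c, 4) — a=2 c=1,0,3,4 (map FFFFF.......)
[10] append(a, 2) — a=2,5,6 c=1,0,3,4 (map FFFFFFF.....)

blocks(c) = [1, 0, 3, 4]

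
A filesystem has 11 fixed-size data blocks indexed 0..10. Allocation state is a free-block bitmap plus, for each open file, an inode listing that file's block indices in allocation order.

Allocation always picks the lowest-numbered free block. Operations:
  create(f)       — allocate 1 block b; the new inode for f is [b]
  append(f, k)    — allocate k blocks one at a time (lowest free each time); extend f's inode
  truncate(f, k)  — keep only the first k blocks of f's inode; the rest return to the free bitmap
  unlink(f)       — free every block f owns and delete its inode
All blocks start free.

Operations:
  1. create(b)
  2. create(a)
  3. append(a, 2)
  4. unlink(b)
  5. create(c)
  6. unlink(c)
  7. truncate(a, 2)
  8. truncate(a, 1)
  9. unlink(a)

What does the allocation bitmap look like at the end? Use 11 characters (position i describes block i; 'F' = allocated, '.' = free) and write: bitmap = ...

bitmap = ...........

[1] create(b) — b=0 (map F..........)
[2] create(a) — a=1 b=0 (map FF.........)
[3] append(a, 2) — a=1,2,3 b=0 (map FFFF.......)
[4] unlink(b) — a=1,2,3 (map .FFF.......)
[5] create(c) — a=1,2,3 c=0 (map FFFF.......)
[6] unlink(c) — a=1,2,3 (map .FFF.......)
[7] truncate(a, 2) — a=1,2 (map .FF........)
[8] truncate(a, 1) — a=1 (map .F.........)
[9] unlink(a) —  (map ...........)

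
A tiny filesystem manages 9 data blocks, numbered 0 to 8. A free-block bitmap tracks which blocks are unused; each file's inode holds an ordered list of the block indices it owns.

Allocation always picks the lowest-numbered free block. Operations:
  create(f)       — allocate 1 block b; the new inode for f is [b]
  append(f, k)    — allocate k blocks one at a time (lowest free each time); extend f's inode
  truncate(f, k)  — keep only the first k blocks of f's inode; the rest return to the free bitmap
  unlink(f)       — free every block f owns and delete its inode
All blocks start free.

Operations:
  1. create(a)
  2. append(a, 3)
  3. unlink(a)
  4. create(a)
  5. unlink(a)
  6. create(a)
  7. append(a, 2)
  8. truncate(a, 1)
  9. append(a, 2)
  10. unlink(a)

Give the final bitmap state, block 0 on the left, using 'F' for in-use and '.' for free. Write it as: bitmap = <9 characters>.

create(a): bitmap=F........ | a=[0]
append(a, 3): bitmap=FFFF..... | a=[0, 1, 2, 3]
unlink(a): bitmap=......... | 
create(a): bitmap=F........ | a=[0]
unlink(a): bitmap=......... | 
create(a): bitmap=F........ | a=[0]
append(a, 2): bitmap=FFF...... | a=[0, 1, 2]
truncate(a, 1): bitmap=F........ | a=[0]
append(a, 2): bitmap=FFF...... | a=[0, 1, 2]
unlink(a): bitmap=......... | 

bitmap = .........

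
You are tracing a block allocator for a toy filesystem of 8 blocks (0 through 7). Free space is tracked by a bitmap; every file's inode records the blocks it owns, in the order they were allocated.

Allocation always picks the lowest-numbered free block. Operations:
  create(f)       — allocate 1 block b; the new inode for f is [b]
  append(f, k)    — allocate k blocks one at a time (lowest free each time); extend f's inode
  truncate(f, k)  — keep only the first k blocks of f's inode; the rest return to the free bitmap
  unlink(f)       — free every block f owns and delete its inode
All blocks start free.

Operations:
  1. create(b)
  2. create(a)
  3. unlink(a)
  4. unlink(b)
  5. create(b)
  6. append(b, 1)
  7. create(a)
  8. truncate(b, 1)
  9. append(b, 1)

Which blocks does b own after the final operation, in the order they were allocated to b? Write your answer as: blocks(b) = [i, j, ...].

blocks(b) = [0, 1]

[1] create(b) — b=0 (map F.......)
[2] create(a) — a=1 b=0 (map FF......)
[3] unlink(a) — b=0 (map F.......)
[4] unlink(b) —  (map ........)
[5] create(b) — b=0 (map F.......)
[6] append(b, 1) — b=0,1 (map FF......)
[7] create(a) — a=2 b=0,1 (map FFF.....)
[8] truncate(b, 1) — a=2 b=0 (map F.F.....)
[9] append(b, 1) — a=2 b=0,1 (map FFF.....)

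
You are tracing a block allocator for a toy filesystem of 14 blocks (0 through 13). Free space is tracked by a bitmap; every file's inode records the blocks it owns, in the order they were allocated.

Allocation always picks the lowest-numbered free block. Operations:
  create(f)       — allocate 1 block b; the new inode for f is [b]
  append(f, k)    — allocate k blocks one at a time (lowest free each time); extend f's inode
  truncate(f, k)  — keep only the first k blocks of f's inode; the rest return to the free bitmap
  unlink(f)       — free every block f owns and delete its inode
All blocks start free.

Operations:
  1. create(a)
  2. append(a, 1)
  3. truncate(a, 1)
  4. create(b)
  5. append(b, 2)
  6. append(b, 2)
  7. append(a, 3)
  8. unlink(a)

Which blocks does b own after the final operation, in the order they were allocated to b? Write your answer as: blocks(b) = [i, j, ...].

blocks(b) = [1, 2, 3, 4, 5]

after create(a) → a:[0]  free=[F.............]
after append(a, 1) → a:[0, 1]  free=[FF............]
after truncate(a, 1) → a:[0]  free=[F.............]
after create(b) → a:[0], b:[1]  free=[FF............]
after append(b, 2) → a:[0], b:[1, 2, 3]  free=[FFFF..........]
after append(b, 2) → a:[0], b:[1, 2, 3, 4, 5]  free=[FFFFFF........]
after append(a, 3) → a:[0, 6, 7, 8], b:[1, 2, 3, 4, 5]  free=[FFFFFFFFF.....]
after unlink(a) → b:[1, 2, 3, 4, 5]  free=[.FFFFF........]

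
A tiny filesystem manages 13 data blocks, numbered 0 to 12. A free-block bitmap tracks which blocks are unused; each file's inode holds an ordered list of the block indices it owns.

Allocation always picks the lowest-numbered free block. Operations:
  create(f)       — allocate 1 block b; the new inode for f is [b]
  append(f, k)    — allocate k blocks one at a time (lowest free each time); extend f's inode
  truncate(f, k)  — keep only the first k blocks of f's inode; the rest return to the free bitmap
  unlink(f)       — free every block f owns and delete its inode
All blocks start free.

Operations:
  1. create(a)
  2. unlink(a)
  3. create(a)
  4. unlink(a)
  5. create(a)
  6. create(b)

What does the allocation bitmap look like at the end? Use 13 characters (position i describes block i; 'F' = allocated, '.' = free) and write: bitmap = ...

bitmap = FF...........

[1] create(a) — a=0 (map F............)
[2] unlink(a) —  (map .............)
[3] create(a) — a=0 (map F............)
[4] unlink(a) —  (map .............)
[5] create(a) — a=0 (map F............)
[6] create(b) — a=0 b=1 (map FF...........)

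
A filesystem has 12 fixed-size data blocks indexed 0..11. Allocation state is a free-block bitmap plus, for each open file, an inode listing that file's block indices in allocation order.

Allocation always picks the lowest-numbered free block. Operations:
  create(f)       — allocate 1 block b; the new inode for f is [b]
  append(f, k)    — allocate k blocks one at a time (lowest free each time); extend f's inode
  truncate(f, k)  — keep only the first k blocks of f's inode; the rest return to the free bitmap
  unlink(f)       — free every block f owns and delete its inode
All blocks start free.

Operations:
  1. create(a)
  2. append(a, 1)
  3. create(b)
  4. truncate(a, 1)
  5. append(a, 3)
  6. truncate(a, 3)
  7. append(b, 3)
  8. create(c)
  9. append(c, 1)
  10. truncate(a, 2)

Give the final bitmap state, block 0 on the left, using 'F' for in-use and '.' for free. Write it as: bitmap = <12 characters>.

bitmap = FFF.FFFFF...

[1] create(a) — a=0 (map F...........)
[2] append(a, 1) — a=0,1 (map FF..........)
[3] create(b) — a=0,1 b=2 (map FFF.........)
[4] truncate(a, 1) — a=0 b=2 (map F.F.........)
[5] append(a, 3) — a=0,1,3,4 b=2 (map FFFFF.......)
[6] truncate(a, 3) — a=0,1,3 b=2 (map FFFF........)
[7] append(b, 3) — a=0,1,3 b=2,4,5,6 (map FFFFFFF.....)
[8] create(c) — a=0,1,3 b=2,4,5,6 c=7 (map FFFFFFFF....)
[9] append(c, 1) — a=0,1,3 b=2,4,5,6 c=7,8 (map FFFFFFFFF...)
[10] truncate(a, 2) — a=0,1 b=2,4,5,6 c=7,8 (map FFF.FFFFF...)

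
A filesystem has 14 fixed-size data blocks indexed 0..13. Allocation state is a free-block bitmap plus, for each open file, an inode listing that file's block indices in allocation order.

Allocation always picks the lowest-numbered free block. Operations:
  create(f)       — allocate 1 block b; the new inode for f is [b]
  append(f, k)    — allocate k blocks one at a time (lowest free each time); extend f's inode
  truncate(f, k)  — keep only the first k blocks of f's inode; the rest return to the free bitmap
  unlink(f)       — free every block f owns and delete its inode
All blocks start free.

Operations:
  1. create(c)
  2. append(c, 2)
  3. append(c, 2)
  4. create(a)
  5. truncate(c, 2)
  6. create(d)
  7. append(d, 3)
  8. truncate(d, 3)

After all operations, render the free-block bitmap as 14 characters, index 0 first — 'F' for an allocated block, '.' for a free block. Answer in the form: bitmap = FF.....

bitmap = FFFFFF........

create(c): bitmap=F............. | c=[0]
append(c, 2): bitmap=FFF........... | c=[0, 1, 2]
append(c, 2): bitmap=FFFFF......... | c=[0, 1, 2, 3, 4]
create(a): bitmap=FFFFFF........ | a=[5] c=[0, 1, 2, 3, 4]
truncate(c, 2): bitmap=FF...F........ | a=[5] c=[0, 1]
create(d): bitmap=FFF..F........ | a=[5] c=[0, 1] d=[2]
append(d, 3): bitmap=FFFFFFF....... | a=[5] c=[0, 1] d=[2, 3, 4, 6]
truncate(d, 3): bitmap=FFFFFF........ | a=[5] c=[0, 1] d=[2, 3, 4]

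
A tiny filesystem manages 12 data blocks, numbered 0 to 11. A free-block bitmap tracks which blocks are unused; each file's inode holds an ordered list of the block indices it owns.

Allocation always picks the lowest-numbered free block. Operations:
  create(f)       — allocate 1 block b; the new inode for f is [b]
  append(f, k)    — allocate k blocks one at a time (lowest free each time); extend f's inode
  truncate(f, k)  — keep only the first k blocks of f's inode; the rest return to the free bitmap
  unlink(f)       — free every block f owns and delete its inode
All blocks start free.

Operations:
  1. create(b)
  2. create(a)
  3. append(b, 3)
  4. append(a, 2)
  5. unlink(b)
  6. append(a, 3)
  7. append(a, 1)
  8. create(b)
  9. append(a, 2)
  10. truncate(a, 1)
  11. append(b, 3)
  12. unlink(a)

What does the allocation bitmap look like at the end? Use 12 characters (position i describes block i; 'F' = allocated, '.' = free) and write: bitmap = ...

bitmap = F.FF...F....

  1. create(b)  ⇒  F...........  {b→[0]}
  2. create(a)  ⇒  FF..........  {a→[1]; b→[0]}
  3. append(b, 3)  ⇒  FFFFF.......  {a→[1]; b→[0, 2, 3, 4]}
  4. append(a, 2)  ⇒  FFFFFFF.....  {a→[1, 5, 6]; b→[0, 2, 3, 4]}
  5. unlink(b)  ⇒  .F...FF.....  {a→[1, 5, 6]}
  6. append(a, 3)  ⇒  FFFF.FF.....  {a→[1, 5, 6, 0, 2, 3]}
  7. append(a, 1)  ⇒  FFFFFFF.....  {a→[1, 5, 6, 0, 2, 3, 4]}
  8. create(b)  ⇒  FFFFFFFF....  {a→[1, 5, 6, 0, 2, 3, 4]; b→[7]}
  9. append(a, 2)  ⇒  FFFFFFFFFF..  {a→[1, 5, 6, 0, 2, 3, 4, 8, 9]; b→[7]}
  10. truncate(a, 1)  ⇒  .F.....F....  {a→[1]; b→[7]}
  11. append(b, 3)  ⇒  FFFF...F....  {a→[1]; b→[7, 0, 2, 3]}
  12. unlink(a)  ⇒  F.FF...F....  {b→[7, 0, 2, 3]}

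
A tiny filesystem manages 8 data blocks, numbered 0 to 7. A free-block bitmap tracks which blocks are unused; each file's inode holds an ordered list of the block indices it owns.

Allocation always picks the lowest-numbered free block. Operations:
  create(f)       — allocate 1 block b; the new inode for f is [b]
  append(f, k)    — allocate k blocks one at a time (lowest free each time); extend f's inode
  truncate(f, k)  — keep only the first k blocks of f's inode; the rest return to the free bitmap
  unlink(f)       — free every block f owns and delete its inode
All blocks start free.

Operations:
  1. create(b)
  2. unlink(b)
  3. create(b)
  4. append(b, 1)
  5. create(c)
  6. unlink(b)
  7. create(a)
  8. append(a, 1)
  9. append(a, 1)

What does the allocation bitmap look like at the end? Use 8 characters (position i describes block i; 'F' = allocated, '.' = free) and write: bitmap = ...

after create(b) → b:[0]  free=[F.......]
after unlink(b) →   free=[........]
after create(b) → b:[0]  free=[F.......]
after append(b, 1) → b:[0, 1]  free=[FF......]
after create(c) → b:[0, 1], c:[2]  free=[FFF.....]
after unlink(b) → c:[2]  free=[..F.....]
after create(a) → a:[0], c:[2]  free=[F.F.....]
after append(a, 1) → a:[0, 1], c:[2]  free=[FFF.....]
after append(a, 1) → a:[0, 1, 3], c:[2]  free=[FFFF....]

bitmap = FFFF....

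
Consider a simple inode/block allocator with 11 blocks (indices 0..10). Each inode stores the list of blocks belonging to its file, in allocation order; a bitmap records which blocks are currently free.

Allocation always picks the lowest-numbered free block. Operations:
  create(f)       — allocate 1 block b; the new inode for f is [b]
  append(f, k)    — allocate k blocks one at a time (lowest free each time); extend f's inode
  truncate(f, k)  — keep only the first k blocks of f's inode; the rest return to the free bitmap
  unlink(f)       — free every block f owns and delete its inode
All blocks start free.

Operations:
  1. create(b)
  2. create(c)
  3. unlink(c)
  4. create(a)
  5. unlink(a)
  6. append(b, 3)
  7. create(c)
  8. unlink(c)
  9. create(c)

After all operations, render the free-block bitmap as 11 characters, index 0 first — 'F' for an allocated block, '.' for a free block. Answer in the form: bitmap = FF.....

bitmap = FFFFF......

[1] create(b) — b=0 (map F..........)
[2] create(c) — b=0 c=1 (map FF.........)
[3] unlink(c) — b=0 (map F..........)
[4] create(a) — a=1 b=0 (map FF.........)
[5] unlink(a) — b=0 (map F..........)
[6] append(b, 3) — b=0,1,2,3 (map FFFF.......)
[7] create(c) — b=0,1,2,3 c=4 (map FFFFF......)
[8] unlink(c) — b=0,1,2,3 (map FFFF.......)
[9] create(c) — b=0,1,2,3 c=4 (map FFFFF......)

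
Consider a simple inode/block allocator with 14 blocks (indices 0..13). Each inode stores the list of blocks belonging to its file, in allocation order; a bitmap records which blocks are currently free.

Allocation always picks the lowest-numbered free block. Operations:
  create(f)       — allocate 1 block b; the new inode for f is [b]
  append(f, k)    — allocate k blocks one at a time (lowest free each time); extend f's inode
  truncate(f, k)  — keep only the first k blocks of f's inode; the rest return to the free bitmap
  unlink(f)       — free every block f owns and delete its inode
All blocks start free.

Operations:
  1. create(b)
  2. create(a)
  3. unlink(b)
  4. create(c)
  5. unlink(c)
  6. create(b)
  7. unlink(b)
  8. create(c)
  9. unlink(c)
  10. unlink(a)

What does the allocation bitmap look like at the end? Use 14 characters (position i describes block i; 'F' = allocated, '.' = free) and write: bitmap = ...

bitmap = ..............

create(b): bitmap=F............. | b=[0]
create(a): bitmap=FF............ | a=[1] b=[0]
unlink(b): bitmap=.F............ | a=[1]
create(c): bitmap=FF............ | a=[1] c=[0]
unlink(c): bitmap=.F............ | a=[1]
create(b): bitmap=FF............ | a=[1] b=[0]
unlink(b): bitmap=.F............ | a=[1]
create(c): bitmap=FF............ | a=[1] c=[0]
unlink(c): bitmap=.F............ | a=[1]
unlink(a): bitmap=.............. | 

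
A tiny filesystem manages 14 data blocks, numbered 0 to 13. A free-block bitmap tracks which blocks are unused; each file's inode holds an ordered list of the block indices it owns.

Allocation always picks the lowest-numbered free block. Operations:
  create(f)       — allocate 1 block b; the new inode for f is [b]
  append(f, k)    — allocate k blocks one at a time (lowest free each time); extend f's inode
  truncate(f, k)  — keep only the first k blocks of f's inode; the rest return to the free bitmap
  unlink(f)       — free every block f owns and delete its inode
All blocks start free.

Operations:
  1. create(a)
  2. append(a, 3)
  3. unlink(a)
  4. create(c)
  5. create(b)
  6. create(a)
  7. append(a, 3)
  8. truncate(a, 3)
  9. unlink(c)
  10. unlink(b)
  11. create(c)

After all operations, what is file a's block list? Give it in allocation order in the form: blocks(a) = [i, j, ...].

[1] create(a) — a=0 (map F.............)
[2] append(a, 3) — a=0,1,2,3 (map FFFF..........)
[3] unlink(a) —  (map ..............)
[4] create(c) — c=0 (map F.............)
[5] create(b) — b=1 c=0 (map FF............)
[6] create(a) — a=2 b=1 c=0 (map FFF...........)
[7] append(a, 3) — a=2,3,4,5 b=1 c=0 (map FFFFFF........)
[8] truncate(a, 3) — a=2,3,4 b=1 c=0 (map FFFFF.........)
[9] unlink(c) — a=2,3,4 b=1 (map .FFFF.........)
[10] unlink(b) — a=2,3,4 (map ..FFF.........)
[11] create(c) — a=2,3,4 c=0 (map F.FFF.........)

blocks(a) = [2, 3, 4]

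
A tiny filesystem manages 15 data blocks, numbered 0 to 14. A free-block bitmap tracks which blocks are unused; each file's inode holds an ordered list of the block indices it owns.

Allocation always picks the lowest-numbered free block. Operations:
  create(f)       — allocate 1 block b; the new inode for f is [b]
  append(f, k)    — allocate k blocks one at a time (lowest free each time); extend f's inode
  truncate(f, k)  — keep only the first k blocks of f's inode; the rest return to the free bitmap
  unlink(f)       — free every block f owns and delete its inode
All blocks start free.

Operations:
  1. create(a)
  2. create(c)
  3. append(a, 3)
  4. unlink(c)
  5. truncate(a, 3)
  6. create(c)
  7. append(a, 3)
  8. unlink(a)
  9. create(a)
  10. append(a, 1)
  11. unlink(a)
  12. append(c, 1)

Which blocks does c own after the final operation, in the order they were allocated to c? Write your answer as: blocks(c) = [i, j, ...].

  1. create(a)  ⇒  F..............  {a→[0]}
  2. create(c)  ⇒  FF.............  {a→[0]; c→[1]}
  3. append(a, 3)  ⇒  FFFFF..........  {a→[0, 2, 3, 4]; c→[1]}
  4. unlink(c)  ⇒  F.FFF..........  {a→[0, 2, 3, 4]}
  5. truncate(a, 3)  ⇒  F.FF...........  {a→[0, 2, 3]}
  6. create(c)  ⇒  FFFF...........  {a→[0, 2, 3]; c→[1]}
  7. append(a, 3)  ⇒  FFFFFFF........  {a→[0, 2, 3, 4, 5, 6]; c→[1]}
  8. unlink(a)  ⇒  .F.............  {c→[1]}
  9. create(a)  ⇒  FF.............  {a→[0]; c→[1]}
  10. append(a, 1)  ⇒  FFF............  {a→[0, 2]; c→[1]}
  11. unlink(a)  ⇒  .F.............  {c→[1]}
  12. append(c, 1)  ⇒  FF.............  {c→[1, 0]}

blocks(c) = [1, 0]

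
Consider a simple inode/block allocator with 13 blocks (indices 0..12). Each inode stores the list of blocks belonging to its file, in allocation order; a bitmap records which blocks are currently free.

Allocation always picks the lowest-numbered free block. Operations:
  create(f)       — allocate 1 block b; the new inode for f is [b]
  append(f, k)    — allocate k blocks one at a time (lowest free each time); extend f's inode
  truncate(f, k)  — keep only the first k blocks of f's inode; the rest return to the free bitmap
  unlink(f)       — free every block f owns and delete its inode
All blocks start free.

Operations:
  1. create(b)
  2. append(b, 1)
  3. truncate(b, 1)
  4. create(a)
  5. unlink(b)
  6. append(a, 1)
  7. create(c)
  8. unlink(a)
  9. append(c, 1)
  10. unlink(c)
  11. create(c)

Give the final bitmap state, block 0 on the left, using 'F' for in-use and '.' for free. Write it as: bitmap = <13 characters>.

bitmap = F............

[1] create(b) — b=0 (map F............)
[2] append(b, 1) — b=0,1 (map FF...........)
[3] truncate(b, 1) — b=0 (map F............)
[4] create(a) — a=1 b=0 (map FF...........)
[5] unlink(b) — a=1 (map .F...........)
[6] append(a, 1) — a=1,0 (map FF...........)
[7] create(c) — a=1,0 c=2 (map FFF..........)
[8] unlink(a) — c=2 (map ..F..........)
[9] append(c, 1) — c=2,0 (map F.F..........)
[10] unlink(c) —  (map .............)
[11] create(c) — c=0 (map F............)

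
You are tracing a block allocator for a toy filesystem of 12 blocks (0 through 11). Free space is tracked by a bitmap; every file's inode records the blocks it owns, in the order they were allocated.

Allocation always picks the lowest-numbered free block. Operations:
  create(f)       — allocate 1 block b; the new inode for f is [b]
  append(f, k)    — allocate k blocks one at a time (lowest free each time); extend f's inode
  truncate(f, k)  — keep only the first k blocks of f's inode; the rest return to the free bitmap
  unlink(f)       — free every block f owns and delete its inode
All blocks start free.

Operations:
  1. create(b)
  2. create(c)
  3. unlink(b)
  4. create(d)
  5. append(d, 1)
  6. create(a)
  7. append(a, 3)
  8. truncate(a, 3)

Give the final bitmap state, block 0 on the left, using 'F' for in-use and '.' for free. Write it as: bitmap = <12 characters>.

after create(b) → b:[0]  free=[F...........]
after create(c) → b:[0], c:[1]  free=[FF..........]
after unlink(b) → c:[1]  free=[.F..........]
after create(d) → c:[1], d:[0]  free=[FF..........]
after append(d, 1) → c:[1], d:[0, 2]  free=[FFF.........]
after create(a) → a:[3], c:[1], d:[0, 2]  free=[FFFF........]
after append(a, 3) → a:[3, 4, 5, 6], c:[1], d:[0, 2]  free=[FFFFFFF.....]
after truncate(a, 3) → a:[3, 4, 5], c:[1], d:[0, 2]  free=[FFFFFF......]

bitmap = FFFFFF......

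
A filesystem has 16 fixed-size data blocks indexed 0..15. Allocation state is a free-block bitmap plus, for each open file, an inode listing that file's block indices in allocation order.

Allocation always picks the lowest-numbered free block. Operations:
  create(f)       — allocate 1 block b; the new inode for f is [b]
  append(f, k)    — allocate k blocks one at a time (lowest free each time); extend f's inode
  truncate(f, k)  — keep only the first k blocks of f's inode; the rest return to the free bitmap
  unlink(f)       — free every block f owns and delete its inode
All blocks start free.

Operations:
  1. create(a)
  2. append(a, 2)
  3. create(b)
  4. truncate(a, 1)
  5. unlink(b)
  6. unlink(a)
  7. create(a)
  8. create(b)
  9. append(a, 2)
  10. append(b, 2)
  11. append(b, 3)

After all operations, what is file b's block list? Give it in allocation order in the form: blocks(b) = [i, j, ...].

blocks(b) = [1, 4, 5, 6, 7, 8]

after create(a) → a:[0]  free=[F...............]
after append(a, 2) → a:[0, 1, 2]  free=[FFF.............]
after create(b) → a:[0, 1, 2], b:[3]  free=[FFFF............]
after truncate(a, 1) → a:[0], b:[3]  free=[F..F............]
after unlink(b) → a:[0]  free=[F...............]
after unlink(a) →   free=[................]
after create(a) → a:[0]  free=[F...............]
after create(b) → a:[0], b:[1]  free=[FF..............]
after append(a, 2) → a:[0, 2, 3], b:[1]  free=[FFFF............]
after append(b, 2) → a:[0, 2, 3], b:[1, 4, 5]  free=[FFFFFF..........]
after append(b, 3) → a:[0, 2, 3], b:[1, 4, 5, 6, 7, 8]  free=[FFFFFFFFF.......]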